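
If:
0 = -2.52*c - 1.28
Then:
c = -0.51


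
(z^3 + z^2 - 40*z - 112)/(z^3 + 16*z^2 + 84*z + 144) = (z^2 - 3*z - 28)/(z^2 + 12*z + 36)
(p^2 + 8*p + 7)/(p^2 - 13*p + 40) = (p^2 + 8*p + 7)/(p^2 - 13*p + 40)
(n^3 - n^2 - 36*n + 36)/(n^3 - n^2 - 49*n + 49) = (n^2 - 36)/(n^2 - 49)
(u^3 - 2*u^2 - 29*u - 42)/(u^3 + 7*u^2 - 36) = (u^2 - 5*u - 14)/(u^2 + 4*u - 12)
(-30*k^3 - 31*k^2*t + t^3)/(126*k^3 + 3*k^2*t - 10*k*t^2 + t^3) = (5*k^2 + 6*k*t + t^2)/(-21*k^2 - 4*k*t + t^2)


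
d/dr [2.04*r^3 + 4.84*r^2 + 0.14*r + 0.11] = 6.12*r^2 + 9.68*r + 0.14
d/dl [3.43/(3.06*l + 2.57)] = -10.4958/(3.06*l + 2.57)^2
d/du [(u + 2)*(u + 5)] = 2*u + 7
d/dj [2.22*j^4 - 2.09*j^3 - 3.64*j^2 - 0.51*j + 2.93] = 8.88*j^3 - 6.27*j^2 - 7.28*j - 0.51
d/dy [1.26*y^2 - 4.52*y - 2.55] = 2.52*y - 4.52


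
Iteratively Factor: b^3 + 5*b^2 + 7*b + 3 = (b + 3)*(b^2 + 2*b + 1) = (b + 1)*(b + 3)*(b + 1)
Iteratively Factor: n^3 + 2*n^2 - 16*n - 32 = (n + 2)*(n^2 - 16) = (n + 2)*(n + 4)*(n - 4)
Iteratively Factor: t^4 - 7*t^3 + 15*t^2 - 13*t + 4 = (t - 1)*(t^3 - 6*t^2 + 9*t - 4) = (t - 4)*(t - 1)*(t^2 - 2*t + 1) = (t - 4)*(t - 1)^2*(t - 1)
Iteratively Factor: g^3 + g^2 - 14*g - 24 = (g - 4)*(g^2 + 5*g + 6) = (g - 4)*(g + 3)*(g + 2)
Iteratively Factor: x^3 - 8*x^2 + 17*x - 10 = (x - 5)*(x^2 - 3*x + 2) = (x - 5)*(x - 1)*(x - 2)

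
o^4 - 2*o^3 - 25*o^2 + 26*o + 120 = (o - 5)*(o - 3)*(o + 2)*(o + 4)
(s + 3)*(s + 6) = s^2 + 9*s + 18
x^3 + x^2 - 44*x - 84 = (x - 7)*(x + 2)*(x + 6)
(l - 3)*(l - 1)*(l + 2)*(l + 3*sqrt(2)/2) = l^4 - 2*l^3 + 3*sqrt(2)*l^3/2 - 5*l^2 - 3*sqrt(2)*l^2 - 15*sqrt(2)*l/2 + 6*l + 9*sqrt(2)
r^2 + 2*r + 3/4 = (r + 1/2)*(r + 3/2)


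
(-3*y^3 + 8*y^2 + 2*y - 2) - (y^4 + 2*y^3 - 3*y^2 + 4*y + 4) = -y^4 - 5*y^3 + 11*y^2 - 2*y - 6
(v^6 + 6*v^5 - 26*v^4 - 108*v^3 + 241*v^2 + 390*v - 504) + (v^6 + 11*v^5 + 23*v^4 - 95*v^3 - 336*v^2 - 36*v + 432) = 2*v^6 + 17*v^5 - 3*v^4 - 203*v^3 - 95*v^2 + 354*v - 72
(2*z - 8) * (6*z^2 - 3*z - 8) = 12*z^3 - 54*z^2 + 8*z + 64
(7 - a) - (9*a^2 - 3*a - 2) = -9*a^2 + 2*a + 9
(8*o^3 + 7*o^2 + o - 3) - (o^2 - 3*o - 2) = 8*o^3 + 6*o^2 + 4*o - 1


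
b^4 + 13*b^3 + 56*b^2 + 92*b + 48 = (b + 1)*(b + 2)*(b + 4)*(b + 6)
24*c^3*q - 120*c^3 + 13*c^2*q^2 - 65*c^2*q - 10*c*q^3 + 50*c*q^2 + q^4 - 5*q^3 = (-8*c + q)*(-3*c + q)*(c + q)*(q - 5)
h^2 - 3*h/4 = h*(h - 3/4)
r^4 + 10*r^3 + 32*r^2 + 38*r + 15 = (r + 1)^2*(r + 3)*(r + 5)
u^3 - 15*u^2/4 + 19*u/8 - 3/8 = (u - 3)*(u - 1/2)*(u - 1/4)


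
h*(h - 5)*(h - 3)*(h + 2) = h^4 - 6*h^3 - h^2 + 30*h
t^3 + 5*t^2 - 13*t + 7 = (t - 1)^2*(t + 7)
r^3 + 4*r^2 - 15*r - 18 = (r - 3)*(r + 1)*(r + 6)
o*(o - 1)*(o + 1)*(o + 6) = o^4 + 6*o^3 - o^2 - 6*o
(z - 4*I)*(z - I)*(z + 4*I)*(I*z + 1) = I*z^4 + 2*z^3 + 15*I*z^2 + 32*z - 16*I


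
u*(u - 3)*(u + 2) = u^3 - u^2 - 6*u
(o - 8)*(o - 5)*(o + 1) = o^3 - 12*o^2 + 27*o + 40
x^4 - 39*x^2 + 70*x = x*(x - 5)*(x - 2)*(x + 7)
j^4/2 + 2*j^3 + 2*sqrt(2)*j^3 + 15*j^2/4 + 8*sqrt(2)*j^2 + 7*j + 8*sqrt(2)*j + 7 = (j/2 + 1)*(j + 2)*(j + sqrt(2)/2)*(j + 7*sqrt(2)/2)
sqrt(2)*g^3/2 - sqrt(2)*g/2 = g*(g - 1)*(sqrt(2)*g/2 + sqrt(2)/2)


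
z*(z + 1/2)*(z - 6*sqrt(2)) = z^3 - 6*sqrt(2)*z^2 + z^2/2 - 3*sqrt(2)*z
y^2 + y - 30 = (y - 5)*(y + 6)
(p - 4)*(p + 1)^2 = p^3 - 2*p^2 - 7*p - 4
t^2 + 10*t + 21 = (t + 3)*(t + 7)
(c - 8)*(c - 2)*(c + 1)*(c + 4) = c^4 - 5*c^3 - 30*c^2 + 40*c + 64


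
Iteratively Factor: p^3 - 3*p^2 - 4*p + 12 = (p + 2)*(p^2 - 5*p + 6) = (p - 3)*(p + 2)*(p - 2)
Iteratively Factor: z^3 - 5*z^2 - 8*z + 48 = (z + 3)*(z^2 - 8*z + 16) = (z - 4)*(z + 3)*(z - 4)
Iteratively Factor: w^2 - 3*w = (w - 3)*(w)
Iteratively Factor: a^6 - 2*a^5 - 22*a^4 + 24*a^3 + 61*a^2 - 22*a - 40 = (a - 2)*(a^5 - 22*a^3 - 20*a^2 + 21*a + 20) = (a - 2)*(a + 1)*(a^4 - a^3 - 21*a^2 + a + 20) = (a - 2)*(a + 1)^2*(a^3 - 2*a^2 - 19*a + 20) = (a - 2)*(a - 1)*(a + 1)^2*(a^2 - a - 20) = (a - 2)*(a - 1)*(a + 1)^2*(a + 4)*(a - 5)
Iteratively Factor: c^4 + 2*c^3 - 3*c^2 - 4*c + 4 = (c + 2)*(c^3 - 3*c + 2) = (c - 1)*(c + 2)*(c^2 + c - 2) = (c - 1)^2*(c + 2)*(c + 2)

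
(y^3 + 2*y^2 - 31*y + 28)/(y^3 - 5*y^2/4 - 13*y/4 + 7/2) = 4*(y^2 + 3*y - 28)/(4*y^2 - y - 14)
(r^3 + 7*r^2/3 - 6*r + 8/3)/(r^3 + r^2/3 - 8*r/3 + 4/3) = (r + 4)/(r + 2)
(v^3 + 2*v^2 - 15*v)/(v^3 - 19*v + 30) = v/(v - 2)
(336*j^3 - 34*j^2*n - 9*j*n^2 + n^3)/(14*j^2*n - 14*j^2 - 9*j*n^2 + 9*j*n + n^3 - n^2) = (48*j^2 + 2*j*n - n^2)/(2*j*n - 2*j - n^2 + n)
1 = 1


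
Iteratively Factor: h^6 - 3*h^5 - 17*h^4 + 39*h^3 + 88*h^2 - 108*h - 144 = (h + 3)*(h^5 - 6*h^4 + h^3 + 36*h^2 - 20*h - 48) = (h + 2)*(h + 3)*(h^4 - 8*h^3 + 17*h^2 + 2*h - 24) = (h - 3)*(h + 2)*(h + 3)*(h^3 - 5*h^2 + 2*h + 8) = (h - 3)*(h + 1)*(h + 2)*(h + 3)*(h^2 - 6*h + 8) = (h - 4)*(h - 3)*(h + 1)*(h + 2)*(h + 3)*(h - 2)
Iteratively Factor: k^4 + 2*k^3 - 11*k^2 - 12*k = (k - 3)*(k^3 + 5*k^2 + 4*k) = (k - 3)*(k + 1)*(k^2 + 4*k) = (k - 3)*(k + 1)*(k + 4)*(k)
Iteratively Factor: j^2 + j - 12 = (j - 3)*(j + 4)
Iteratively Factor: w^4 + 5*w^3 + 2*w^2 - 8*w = (w + 2)*(w^3 + 3*w^2 - 4*w) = w*(w + 2)*(w^2 + 3*w - 4) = w*(w + 2)*(w + 4)*(w - 1)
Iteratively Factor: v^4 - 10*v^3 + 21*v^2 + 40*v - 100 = (v - 5)*(v^3 - 5*v^2 - 4*v + 20) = (v - 5)*(v - 2)*(v^2 - 3*v - 10) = (v - 5)^2*(v - 2)*(v + 2)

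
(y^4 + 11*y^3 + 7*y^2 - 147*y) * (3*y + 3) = 3*y^5 + 36*y^4 + 54*y^3 - 420*y^2 - 441*y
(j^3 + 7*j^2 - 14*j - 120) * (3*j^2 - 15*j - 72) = 3*j^5 + 6*j^4 - 219*j^3 - 654*j^2 + 2808*j + 8640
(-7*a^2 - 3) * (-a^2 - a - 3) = 7*a^4 + 7*a^3 + 24*a^2 + 3*a + 9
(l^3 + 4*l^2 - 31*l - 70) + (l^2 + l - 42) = l^3 + 5*l^2 - 30*l - 112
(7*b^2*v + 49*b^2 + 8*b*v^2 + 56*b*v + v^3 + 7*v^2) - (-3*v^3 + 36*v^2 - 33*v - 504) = 7*b^2*v + 49*b^2 + 8*b*v^2 + 56*b*v + 4*v^3 - 29*v^2 + 33*v + 504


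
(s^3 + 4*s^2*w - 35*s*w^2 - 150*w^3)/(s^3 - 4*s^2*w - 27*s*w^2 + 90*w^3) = (s + 5*w)/(s - 3*w)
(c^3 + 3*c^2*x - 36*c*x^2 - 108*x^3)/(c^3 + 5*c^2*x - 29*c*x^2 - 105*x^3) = (-c^2 + 36*x^2)/(-c^2 - 2*c*x + 35*x^2)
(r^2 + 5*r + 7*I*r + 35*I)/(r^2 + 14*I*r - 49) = (r + 5)/(r + 7*I)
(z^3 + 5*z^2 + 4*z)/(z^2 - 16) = z*(z + 1)/(z - 4)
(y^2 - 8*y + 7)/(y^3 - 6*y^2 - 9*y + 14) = 1/(y + 2)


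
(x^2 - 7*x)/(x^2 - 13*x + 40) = x*(x - 7)/(x^2 - 13*x + 40)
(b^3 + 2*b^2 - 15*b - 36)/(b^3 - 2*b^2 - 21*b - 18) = (b^2 - b - 12)/(b^2 - 5*b - 6)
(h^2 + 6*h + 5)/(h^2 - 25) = (h + 1)/(h - 5)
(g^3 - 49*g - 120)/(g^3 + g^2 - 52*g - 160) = (g + 3)/(g + 4)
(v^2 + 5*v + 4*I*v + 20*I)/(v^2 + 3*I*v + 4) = (v + 5)/(v - I)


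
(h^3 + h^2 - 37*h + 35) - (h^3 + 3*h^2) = -2*h^2 - 37*h + 35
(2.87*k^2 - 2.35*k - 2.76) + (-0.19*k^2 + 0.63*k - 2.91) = 2.68*k^2 - 1.72*k - 5.67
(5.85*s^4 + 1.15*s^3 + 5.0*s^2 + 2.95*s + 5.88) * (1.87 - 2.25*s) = -13.1625*s^5 + 8.352*s^4 - 9.0995*s^3 + 2.7125*s^2 - 7.7135*s + 10.9956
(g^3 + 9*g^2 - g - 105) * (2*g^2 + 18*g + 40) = 2*g^5 + 36*g^4 + 200*g^3 + 132*g^2 - 1930*g - 4200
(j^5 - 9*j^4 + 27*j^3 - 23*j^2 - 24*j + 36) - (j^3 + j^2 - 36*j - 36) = j^5 - 9*j^4 + 26*j^3 - 24*j^2 + 12*j + 72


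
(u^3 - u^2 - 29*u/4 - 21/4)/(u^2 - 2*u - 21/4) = u + 1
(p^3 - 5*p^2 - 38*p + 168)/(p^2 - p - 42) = p - 4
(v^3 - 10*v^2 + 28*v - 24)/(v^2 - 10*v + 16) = (v^2 - 8*v + 12)/(v - 8)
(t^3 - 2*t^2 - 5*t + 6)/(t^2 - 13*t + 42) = (t^3 - 2*t^2 - 5*t + 6)/(t^2 - 13*t + 42)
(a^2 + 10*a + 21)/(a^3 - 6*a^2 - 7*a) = (a^2 + 10*a + 21)/(a*(a^2 - 6*a - 7))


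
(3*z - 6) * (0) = 0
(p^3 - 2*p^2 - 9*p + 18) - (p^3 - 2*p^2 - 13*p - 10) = 4*p + 28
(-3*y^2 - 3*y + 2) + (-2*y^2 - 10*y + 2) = -5*y^2 - 13*y + 4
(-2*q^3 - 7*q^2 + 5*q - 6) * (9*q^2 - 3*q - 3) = -18*q^5 - 57*q^4 + 72*q^3 - 48*q^2 + 3*q + 18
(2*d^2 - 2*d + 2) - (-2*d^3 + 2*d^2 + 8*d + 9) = 2*d^3 - 10*d - 7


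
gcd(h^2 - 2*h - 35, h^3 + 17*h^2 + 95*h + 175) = h + 5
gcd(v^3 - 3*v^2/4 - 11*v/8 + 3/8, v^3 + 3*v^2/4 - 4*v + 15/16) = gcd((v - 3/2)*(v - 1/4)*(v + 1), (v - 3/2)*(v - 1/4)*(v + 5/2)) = v^2 - 7*v/4 + 3/8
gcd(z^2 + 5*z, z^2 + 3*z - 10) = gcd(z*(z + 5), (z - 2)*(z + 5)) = z + 5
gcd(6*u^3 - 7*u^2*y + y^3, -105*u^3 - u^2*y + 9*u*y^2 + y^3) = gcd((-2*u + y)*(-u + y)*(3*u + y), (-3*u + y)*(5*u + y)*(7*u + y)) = 1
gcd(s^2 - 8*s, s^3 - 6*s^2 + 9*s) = s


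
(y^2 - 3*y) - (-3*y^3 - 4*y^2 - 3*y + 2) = 3*y^3 + 5*y^2 - 2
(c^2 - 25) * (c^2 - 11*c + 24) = c^4 - 11*c^3 - c^2 + 275*c - 600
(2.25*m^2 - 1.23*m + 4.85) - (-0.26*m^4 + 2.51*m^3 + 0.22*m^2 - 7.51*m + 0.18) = 0.26*m^4 - 2.51*m^3 + 2.03*m^2 + 6.28*m + 4.67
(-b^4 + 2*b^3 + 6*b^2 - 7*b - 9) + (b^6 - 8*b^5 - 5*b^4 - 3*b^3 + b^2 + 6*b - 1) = b^6 - 8*b^5 - 6*b^4 - b^3 + 7*b^2 - b - 10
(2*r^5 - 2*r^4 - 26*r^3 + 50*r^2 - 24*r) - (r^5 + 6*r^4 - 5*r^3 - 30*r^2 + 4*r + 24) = r^5 - 8*r^4 - 21*r^3 + 80*r^2 - 28*r - 24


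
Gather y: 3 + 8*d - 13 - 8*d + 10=0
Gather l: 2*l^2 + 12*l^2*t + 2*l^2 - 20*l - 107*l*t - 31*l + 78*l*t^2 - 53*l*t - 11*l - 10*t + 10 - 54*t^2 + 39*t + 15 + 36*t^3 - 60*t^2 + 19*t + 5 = l^2*(12*t + 4) + l*(78*t^2 - 160*t - 62) + 36*t^3 - 114*t^2 + 48*t + 30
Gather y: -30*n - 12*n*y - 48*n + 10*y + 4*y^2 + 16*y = -78*n + 4*y^2 + y*(26 - 12*n)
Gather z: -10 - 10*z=-10*z - 10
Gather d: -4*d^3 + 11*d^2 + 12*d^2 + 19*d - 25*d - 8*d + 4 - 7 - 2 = -4*d^3 + 23*d^2 - 14*d - 5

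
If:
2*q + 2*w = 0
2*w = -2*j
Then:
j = -w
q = -w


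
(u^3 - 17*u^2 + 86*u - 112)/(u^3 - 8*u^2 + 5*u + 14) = (u - 8)/(u + 1)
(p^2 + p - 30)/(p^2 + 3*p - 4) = (p^2 + p - 30)/(p^2 + 3*p - 4)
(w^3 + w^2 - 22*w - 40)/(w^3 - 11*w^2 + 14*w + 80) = (w + 4)/(w - 8)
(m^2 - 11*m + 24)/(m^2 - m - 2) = (-m^2 + 11*m - 24)/(-m^2 + m + 2)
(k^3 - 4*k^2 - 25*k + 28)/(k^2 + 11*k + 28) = (k^2 - 8*k + 7)/(k + 7)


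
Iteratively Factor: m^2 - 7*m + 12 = (m - 4)*(m - 3)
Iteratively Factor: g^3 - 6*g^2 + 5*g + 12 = (g + 1)*(g^2 - 7*g + 12) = (g - 4)*(g + 1)*(g - 3)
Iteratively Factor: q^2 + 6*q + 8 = (q + 2)*(q + 4)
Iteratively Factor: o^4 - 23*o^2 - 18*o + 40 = (o - 5)*(o^3 + 5*o^2 + 2*o - 8) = (o - 5)*(o + 4)*(o^2 + o - 2) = (o - 5)*(o + 2)*(o + 4)*(o - 1)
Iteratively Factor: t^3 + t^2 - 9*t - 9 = (t + 1)*(t^2 - 9) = (t + 1)*(t + 3)*(t - 3)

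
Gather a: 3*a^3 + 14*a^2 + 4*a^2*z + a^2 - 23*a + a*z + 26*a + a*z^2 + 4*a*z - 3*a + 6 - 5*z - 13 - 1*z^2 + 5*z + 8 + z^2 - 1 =3*a^3 + a^2*(4*z + 15) + a*(z^2 + 5*z)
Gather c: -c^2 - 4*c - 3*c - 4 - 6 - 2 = -c^2 - 7*c - 12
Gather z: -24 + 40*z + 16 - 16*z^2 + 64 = -16*z^2 + 40*z + 56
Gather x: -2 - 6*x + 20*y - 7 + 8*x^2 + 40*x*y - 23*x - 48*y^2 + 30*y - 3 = 8*x^2 + x*(40*y - 29) - 48*y^2 + 50*y - 12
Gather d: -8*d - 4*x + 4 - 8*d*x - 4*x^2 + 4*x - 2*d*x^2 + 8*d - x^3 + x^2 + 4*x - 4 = d*(-2*x^2 - 8*x) - x^3 - 3*x^2 + 4*x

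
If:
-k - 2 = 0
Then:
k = -2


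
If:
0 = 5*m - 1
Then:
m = 1/5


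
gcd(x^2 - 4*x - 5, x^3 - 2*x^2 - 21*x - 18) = x + 1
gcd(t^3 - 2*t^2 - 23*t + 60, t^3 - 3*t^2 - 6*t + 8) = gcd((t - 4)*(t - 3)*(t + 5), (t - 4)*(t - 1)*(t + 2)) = t - 4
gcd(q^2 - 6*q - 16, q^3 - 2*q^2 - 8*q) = q + 2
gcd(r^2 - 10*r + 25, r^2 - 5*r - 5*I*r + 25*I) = r - 5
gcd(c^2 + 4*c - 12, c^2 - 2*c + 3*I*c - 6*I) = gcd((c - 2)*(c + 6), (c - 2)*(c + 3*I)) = c - 2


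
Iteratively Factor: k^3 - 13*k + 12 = (k - 3)*(k^2 + 3*k - 4) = (k - 3)*(k + 4)*(k - 1)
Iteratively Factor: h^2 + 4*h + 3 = (h + 1)*(h + 3)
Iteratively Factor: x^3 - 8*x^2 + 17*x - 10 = (x - 1)*(x^2 - 7*x + 10) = (x - 5)*(x - 1)*(x - 2)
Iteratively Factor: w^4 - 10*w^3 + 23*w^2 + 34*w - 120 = (w - 4)*(w^3 - 6*w^2 - w + 30) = (w - 5)*(w - 4)*(w^2 - w - 6) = (w - 5)*(w - 4)*(w + 2)*(w - 3)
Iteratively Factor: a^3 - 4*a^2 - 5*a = (a - 5)*(a^2 + a) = (a - 5)*(a + 1)*(a)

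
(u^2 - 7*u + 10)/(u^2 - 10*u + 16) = (u - 5)/(u - 8)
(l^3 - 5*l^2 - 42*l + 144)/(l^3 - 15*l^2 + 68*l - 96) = (l + 6)/(l - 4)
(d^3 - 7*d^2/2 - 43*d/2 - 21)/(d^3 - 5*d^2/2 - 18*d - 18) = (d - 7)/(d - 6)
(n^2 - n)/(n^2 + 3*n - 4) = n/(n + 4)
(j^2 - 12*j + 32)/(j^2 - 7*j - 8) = (j - 4)/(j + 1)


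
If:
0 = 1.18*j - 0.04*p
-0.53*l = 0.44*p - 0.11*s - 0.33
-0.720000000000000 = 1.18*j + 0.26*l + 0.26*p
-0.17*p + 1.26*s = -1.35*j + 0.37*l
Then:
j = -0.40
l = 10.81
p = -11.77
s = 2.01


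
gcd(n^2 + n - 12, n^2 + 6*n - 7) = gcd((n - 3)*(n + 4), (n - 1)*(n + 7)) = 1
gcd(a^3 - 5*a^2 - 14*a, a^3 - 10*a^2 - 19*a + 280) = a - 7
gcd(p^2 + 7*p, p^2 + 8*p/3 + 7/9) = 1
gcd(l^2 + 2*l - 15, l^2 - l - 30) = l + 5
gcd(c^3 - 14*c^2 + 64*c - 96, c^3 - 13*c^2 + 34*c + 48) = c - 6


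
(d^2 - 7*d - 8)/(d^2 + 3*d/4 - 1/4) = 4*(d - 8)/(4*d - 1)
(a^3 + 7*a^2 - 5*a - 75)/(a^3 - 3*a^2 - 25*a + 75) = (a + 5)/(a - 5)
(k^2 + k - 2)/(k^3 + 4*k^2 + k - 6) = 1/(k + 3)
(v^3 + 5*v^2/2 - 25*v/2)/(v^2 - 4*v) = (2*v^2 + 5*v - 25)/(2*(v - 4))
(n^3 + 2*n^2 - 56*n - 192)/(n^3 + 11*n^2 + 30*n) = (n^2 - 4*n - 32)/(n*(n + 5))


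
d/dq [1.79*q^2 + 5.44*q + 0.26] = 3.58*q + 5.44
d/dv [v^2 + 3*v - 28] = 2*v + 3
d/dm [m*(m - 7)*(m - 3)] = 3*m^2 - 20*m + 21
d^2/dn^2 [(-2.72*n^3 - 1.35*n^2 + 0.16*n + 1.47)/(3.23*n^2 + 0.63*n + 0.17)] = (-2.8421709430404e-14*n^5 + 9.660726*n^3 + 94.718016*n^2 + 16.949034*n - 0.55977)/(33.698267*n^6 + 19.718181*n^5 + 9.16674*n^4 + 2.325645*n^3 + 0.48246*n^2 + 0.054621*n + 0.004913)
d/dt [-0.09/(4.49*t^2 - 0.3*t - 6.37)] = (0.8082*t - 0.027)/(-4.49*t^2 + 0.3*t + 6.37)^2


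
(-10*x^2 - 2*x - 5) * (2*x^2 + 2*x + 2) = -20*x^4 - 24*x^3 - 34*x^2 - 14*x - 10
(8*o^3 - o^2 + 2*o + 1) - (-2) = 8*o^3 - o^2 + 2*o + 3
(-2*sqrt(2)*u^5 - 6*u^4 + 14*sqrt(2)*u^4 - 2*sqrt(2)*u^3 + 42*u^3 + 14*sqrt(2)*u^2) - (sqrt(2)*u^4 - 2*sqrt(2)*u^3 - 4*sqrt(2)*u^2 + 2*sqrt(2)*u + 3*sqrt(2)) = -2*sqrt(2)*u^5 - 6*u^4 + 13*sqrt(2)*u^4 + 42*u^3 + 18*sqrt(2)*u^2 - 2*sqrt(2)*u - 3*sqrt(2)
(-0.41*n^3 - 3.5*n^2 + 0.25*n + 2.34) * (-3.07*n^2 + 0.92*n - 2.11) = 1.2587*n^5 + 10.3678*n^4 - 3.1224*n^3 + 0.431200000000001*n^2 + 1.6253*n - 4.9374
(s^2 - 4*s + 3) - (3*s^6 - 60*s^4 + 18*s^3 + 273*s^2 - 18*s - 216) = -3*s^6 + 60*s^4 - 18*s^3 - 272*s^2 + 14*s + 219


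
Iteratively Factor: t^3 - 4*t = (t + 2)*(t^2 - 2*t) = (t - 2)*(t + 2)*(t)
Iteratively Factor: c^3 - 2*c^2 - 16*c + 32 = (c - 2)*(c^2 - 16) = (c - 2)*(c + 4)*(c - 4)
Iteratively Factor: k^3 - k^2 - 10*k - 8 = (k + 1)*(k^2 - 2*k - 8) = (k - 4)*(k + 1)*(k + 2)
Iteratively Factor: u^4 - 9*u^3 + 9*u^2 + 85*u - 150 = (u - 5)*(u^3 - 4*u^2 - 11*u + 30) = (u - 5)^2*(u^2 + u - 6) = (u - 5)^2*(u - 2)*(u + 3)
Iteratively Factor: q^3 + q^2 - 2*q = (q + 2)*(q^2 - q) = q*(q + 2)*(q - 1)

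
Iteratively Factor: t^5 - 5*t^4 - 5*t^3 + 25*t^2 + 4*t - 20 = (t + 2)*(t^4 - 7*t^3 + 9*t^2 + 7*t - 10) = (t - 1)*(t + 2)*(t^3 - 6*t^2 + 3*t + 10) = (t - 5)*(t - 1)*(t + 2)*(t^2 - t - 2) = (t - 5)*(t - 2)*(t - 1)*(t + 2)*(t + 1)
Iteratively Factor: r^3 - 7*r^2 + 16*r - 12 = (r - 2)*(r^2 - 5*r + 6) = (r - 2)^2*(r - 3)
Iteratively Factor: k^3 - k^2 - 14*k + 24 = (k - 3)*(k^2 + 2*k - 8) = (k - 3)*(k - 2)*(k + 4)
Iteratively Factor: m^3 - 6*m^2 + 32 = (m - 4)*(m^2 - 2*m - 8) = (m - 4)*(m + 2)*(m - 4)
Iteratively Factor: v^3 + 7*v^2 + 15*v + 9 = (v + 3)*(v^2 + 4*v + 3) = (v + 3)^2*(v + 1)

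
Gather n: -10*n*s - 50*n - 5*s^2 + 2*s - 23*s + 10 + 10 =n*(-10*s - 50) - 5*s^2 - 21*s + 20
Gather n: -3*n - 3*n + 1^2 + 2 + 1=4 - 6*n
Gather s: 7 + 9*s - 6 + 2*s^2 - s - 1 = 2*s^2 + 8*s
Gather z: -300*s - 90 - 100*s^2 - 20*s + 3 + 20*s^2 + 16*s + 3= -80*s^2 - 304*s - 84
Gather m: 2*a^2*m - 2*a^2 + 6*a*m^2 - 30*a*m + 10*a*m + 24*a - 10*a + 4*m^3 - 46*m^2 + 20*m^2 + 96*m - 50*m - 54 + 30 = -2*a^2 + 14*a + 4*m^3 + m^2*(6*a - 26) + m*(2*a^2 - 20*a + 46) - 24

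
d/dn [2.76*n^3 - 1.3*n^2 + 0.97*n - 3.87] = 8.28*n^2 - 2.6*n + 0.97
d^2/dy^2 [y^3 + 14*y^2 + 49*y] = 6*y + 28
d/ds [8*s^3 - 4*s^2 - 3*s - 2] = 24*s^2 - 8*s - 3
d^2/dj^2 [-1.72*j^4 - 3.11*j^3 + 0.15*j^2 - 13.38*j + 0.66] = -20.64*j^2 - 18.66*j + 0.3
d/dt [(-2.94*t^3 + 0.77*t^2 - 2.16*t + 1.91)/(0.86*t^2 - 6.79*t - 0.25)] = (-2.5284*t^4 + 39.9252*t^3 - 1.1657*t^2 - 3.6702*t + 13.5089)/(0.7396*t^4 - 11.6788*t^3 + 45.6741*t^2 + 3.395*t + 0.0625)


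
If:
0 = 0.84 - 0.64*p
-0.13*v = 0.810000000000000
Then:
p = 1.31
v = -6.23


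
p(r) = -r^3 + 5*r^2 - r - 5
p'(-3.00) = -58.00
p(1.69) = 2.76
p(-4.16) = 157.68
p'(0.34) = 2.05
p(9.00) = -338.00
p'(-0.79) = -10.77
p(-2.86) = 62.15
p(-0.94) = 1.19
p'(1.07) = 6.27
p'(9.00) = -154.00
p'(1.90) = 7.17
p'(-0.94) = -13.05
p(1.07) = -1.57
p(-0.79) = -0.60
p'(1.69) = 7.33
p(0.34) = -4.80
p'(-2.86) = -54.14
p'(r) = -3*r^2 + 10*r - 1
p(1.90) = 4.29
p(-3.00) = 70.00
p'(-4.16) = -94.52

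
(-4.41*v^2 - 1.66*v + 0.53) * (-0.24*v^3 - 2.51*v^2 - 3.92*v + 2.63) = 1.0584*v^5 + 11.4675*v^4 + 21.3266*v^3 - 6.4214*v^2 - 6.4434*v + 1.3939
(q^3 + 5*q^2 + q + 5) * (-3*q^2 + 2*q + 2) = -3*q^5 - 13*q^4 + 9*q^3 - 3*q^2 + 12*q + 10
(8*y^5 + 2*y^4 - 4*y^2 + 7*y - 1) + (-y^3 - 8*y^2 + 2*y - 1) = 8*y^5 + 2*y^4 - y^3 - 12*y^2 + 9*y - 2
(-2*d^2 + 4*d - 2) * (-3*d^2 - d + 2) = 6*d^4 - 10*d^3 - 2*d^2 + 10*d - 4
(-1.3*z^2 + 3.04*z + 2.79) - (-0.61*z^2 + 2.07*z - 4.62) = -0.69*z^2 + 0.97*z + 7.41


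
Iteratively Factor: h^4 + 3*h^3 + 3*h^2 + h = (h)*(h^3 + 3*h^2 + 3*h + 1) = h*(h + 1)*(h^2 + 2*h + 1) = h*(h + 1)^2*(h + 1)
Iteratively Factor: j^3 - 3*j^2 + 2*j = (j - 2)*(j^2 - j) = j*(j - 2)*(j - 1)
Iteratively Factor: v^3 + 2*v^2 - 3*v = (v - 1)*(v^2 + 3*v) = (v - 1)*(v + 3)*(v)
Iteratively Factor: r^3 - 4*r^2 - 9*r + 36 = (r - 4)*(r^2 - 9) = (r - 4)*(r - 3)*(r + 3)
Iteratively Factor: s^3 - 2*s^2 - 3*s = (s)*(s^2 - 2*s - 3) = s*(s + 1)*(s - 3)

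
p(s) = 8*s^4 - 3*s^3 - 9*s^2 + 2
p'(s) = 32*s^3 - 9*s^2 - 18*s = s*(32*s^2 - 9*s - 18)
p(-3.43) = 1124.48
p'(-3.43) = -1335.46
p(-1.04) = 5.00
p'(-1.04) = -27.01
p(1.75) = 33.39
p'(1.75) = 112.44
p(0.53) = -0.34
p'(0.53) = -7.30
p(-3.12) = 763.57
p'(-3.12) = -1003.33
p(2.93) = 438.88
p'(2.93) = 674.92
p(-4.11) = 2341.00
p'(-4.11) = -2299.70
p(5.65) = 7325.98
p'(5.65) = 5382.59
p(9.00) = 49574.00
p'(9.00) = 22437.00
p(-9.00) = 53948.00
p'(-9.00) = -23895.00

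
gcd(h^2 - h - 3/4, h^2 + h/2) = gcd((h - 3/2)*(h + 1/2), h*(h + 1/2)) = h + 1/2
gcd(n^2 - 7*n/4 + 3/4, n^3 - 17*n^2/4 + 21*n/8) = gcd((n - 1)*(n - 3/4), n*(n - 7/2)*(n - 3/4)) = n - 3/4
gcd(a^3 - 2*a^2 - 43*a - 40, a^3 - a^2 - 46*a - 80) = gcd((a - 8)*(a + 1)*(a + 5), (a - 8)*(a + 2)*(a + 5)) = a^2 - 3*a - 40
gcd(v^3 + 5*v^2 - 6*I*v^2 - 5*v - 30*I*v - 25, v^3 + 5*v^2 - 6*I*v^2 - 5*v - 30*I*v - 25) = v^3 + v^2*(5 - 6*I) + v*(-5 - 30*I) - 25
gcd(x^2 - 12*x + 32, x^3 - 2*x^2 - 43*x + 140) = x - 4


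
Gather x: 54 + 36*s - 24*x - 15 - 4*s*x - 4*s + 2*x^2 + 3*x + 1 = 32*s + 2*x^2 + x*(-4*s - 21) + 40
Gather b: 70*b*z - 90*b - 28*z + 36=b*(70*z - 90) - 28*z + 36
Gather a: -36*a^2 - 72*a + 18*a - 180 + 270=-36*a^2 - 54*a + 90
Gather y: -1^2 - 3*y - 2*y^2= -2*y^2 - 3*y - 1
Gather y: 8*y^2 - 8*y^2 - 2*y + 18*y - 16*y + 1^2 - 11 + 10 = 0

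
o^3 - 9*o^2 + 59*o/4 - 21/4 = (o - 7)*(o - 3/2)*(o - 1/2)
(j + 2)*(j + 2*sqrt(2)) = j^2 + 2*j + 2*sqrt(2)*j + 4*sqrt(2)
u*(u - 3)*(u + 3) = u^3 - 9*u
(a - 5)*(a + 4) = a^2 - a - 20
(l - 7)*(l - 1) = l^2 - 8*l + 7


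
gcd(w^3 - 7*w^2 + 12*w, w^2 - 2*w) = w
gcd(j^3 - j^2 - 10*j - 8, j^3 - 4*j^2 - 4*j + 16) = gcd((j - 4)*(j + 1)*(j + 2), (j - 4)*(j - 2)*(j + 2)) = j^2 - 2*j - 8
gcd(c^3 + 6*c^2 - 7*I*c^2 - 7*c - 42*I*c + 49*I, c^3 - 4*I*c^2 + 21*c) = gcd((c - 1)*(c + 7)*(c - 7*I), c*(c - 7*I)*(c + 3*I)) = c - 7*I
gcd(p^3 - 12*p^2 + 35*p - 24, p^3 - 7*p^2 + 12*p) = p - 3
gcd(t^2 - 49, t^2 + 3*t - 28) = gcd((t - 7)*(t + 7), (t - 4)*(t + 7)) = t + 7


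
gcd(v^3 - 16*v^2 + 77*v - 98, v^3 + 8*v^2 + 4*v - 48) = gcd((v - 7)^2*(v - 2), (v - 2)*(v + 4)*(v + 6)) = v - 2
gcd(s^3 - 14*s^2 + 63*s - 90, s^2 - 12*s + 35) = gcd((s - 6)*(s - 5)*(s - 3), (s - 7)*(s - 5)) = s - 5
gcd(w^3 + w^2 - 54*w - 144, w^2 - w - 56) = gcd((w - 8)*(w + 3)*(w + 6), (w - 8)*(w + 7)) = w - 8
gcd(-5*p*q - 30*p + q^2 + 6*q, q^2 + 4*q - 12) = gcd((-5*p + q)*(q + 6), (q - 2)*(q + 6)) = q + 6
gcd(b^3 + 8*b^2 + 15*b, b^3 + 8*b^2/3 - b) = b^2 + 3*b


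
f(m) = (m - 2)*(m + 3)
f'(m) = 2*m + 1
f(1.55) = -2.05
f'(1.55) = 4.10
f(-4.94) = 13.46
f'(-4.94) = -8.88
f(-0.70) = -6.21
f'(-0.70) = -0.40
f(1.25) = -3.19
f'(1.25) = 3.50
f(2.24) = 1.26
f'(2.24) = 5.48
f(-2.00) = -4.00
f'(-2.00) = -3.00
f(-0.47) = -6.25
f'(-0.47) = 0.06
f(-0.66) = -6.22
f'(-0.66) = -0.32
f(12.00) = 150.00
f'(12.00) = 25.00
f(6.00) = 36.00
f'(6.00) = 13.00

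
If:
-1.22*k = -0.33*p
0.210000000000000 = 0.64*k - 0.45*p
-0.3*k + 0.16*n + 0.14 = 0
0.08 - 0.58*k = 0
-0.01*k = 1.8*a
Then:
No Solution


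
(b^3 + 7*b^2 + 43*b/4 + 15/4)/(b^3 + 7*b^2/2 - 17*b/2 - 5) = (b + 3/2)/(b - 2)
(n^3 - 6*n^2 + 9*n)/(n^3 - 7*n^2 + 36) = n*(n - 3)/(n^2 - 4*n - 12)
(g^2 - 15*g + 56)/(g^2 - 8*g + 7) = (g - 8)/(g - 1)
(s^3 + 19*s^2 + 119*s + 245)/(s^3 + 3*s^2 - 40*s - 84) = (s^2 + 12*s + 35)/(s^2 - 4*s - 12)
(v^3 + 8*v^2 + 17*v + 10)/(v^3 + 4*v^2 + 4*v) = (v^2 + 6*v + 5)/(v*(v + 2))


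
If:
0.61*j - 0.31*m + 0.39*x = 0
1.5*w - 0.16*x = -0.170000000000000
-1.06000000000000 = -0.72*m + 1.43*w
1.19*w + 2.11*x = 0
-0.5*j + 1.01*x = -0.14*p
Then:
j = 0.60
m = 1.26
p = 1.71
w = -0.11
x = 0.06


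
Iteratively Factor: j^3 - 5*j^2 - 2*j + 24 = (j + 2)*(j^2 - 7*j + 12) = (j - 4)*(j + 2)*(j - 3)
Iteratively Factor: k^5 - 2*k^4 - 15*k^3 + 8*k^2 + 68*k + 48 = (k + 2)*(k^4 - 4*k^3 - 7*k^2 + 22*k + 24) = (k - 3)*(k + 2)*(k^3 - k^2 - 10*k - 8) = (k - 3)*(k + 1)*(k + 2)*(k^2 - 2*k - 8) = (k - 3)*(k + 1)*(k + 2)^2*(k - 4)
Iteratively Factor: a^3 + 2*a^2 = (a + 2)*(a^2) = a*(a + 2)*(a)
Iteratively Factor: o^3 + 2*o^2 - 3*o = (o - 1)*(o^2 + 3*o) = o*(o - 1)*(o + 3)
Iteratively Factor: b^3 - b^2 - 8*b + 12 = (b - 2)*(b^2 + b - 6) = (b - 2)^2*(b + 3)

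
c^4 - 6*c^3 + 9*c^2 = c^2*(c - 3)^2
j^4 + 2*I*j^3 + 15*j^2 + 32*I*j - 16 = (j - 4*I)*(j + I)^2*(j + 4*I)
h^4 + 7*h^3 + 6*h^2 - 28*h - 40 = (h - 2)*(h + 2)^2*(h + 5)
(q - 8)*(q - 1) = q^2 - 9*q + 8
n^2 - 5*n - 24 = (n - 8)*(n + 3)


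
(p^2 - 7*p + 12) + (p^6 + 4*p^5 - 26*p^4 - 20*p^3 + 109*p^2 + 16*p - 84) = p^6 + 4*p^5 - 26*p^4 - 20*p^3 + 110*p^2 + 9*p - 72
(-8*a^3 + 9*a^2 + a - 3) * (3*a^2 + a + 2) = -24*a^5 + 19*a^4 - 4*a^3 + 10*a^2 - a - 6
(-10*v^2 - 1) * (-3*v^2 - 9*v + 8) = 30*v^4 + 90*v^3 - 77*v^2 + 9*v - 8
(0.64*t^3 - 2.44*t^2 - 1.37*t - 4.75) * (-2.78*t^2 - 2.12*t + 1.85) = -1.7792*t^5 + 5.4264*t^4 + 10.1654*t^3 + 11.5954*t^2 + 7.5355*t - 8.7875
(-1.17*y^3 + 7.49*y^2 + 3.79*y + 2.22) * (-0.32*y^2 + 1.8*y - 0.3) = 0.3744*y^5 - 4.5028*y^4 + 12.6202*y^3 + 3.8646*y^2 + 2.859*y - 0.666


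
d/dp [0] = 0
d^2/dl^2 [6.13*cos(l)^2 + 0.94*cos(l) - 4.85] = -0.94*cos(l) - 12.26*cos(2*l)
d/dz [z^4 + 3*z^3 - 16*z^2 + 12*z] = 4*z^3 + 9*z^2 - 32*z + 12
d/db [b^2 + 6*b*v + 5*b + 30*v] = 2*b + 6*v + 5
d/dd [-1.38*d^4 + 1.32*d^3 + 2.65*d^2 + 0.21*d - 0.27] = -5.52*d^3 + 3.96*d^2 + 5.3*d + 0.21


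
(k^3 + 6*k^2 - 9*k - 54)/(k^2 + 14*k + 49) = (k^3 + 6*k^2 - 9*k - 54)/(k^2 + 14*k + 49)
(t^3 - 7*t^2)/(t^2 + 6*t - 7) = t^2*(t - 7)/(t^2 + 6*t - 7)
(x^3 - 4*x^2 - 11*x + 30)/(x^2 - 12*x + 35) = (x^2 + x - 6)/(x - 7)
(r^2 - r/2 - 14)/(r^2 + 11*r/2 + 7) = (r - 4)/(r + 2)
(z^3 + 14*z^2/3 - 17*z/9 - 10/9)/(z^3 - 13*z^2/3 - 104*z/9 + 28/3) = (3*z^2 + 16*z + 5)/(3*z^2 - 11*z - 42)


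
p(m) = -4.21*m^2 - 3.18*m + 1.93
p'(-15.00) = 123.12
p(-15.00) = -897.62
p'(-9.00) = 72.60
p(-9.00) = -310.46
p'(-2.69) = 19.47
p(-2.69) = -19.98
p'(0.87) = -10.51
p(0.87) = -4.02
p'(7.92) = -69.87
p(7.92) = -287.33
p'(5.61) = -50.42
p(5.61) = -148.41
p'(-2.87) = 20.99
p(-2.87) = -23.62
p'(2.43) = -23.64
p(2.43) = -30.66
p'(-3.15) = 23.34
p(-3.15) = -29.83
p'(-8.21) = 65.95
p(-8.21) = -255.73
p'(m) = -8.42*m - 3.18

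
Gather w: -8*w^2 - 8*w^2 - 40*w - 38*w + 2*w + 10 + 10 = -16*w^2 - 76*w + 20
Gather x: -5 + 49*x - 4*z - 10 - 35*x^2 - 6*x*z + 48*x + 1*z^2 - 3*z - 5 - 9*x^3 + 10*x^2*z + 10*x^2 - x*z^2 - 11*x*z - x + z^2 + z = -9*x^3 + x^2*(10*z - 25) + x*(-z^2 - 17*z + 96) + 2*z^2 - 6*z - 20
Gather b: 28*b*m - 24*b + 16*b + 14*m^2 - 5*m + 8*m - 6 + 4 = b*(28*m - 8) + 14*m^2 + 3*m - 2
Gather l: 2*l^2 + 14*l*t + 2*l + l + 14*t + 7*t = 2*l^2 + l*(14*t + 3) + 21*t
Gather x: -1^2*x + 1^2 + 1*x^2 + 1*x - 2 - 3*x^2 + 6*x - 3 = -2*x^2 + 6*x - 4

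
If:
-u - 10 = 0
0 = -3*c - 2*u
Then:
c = 20/3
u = -10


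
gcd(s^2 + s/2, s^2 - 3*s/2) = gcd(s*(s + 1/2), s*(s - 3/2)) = s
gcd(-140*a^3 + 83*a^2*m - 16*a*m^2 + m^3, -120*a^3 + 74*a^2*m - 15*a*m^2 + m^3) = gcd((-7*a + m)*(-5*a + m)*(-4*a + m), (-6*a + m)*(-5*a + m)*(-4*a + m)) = 20*a^2 - 9*a*m + m^2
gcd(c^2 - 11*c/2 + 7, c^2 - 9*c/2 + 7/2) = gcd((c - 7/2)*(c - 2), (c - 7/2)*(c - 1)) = c - 7/2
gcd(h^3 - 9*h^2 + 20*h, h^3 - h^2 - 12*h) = h^2 - 4*h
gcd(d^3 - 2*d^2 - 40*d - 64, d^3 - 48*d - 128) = d^2 - 4*d - 32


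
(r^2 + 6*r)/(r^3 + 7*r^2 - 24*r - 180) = r/(r^2 + r - 30)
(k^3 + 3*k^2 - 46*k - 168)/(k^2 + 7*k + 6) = (k^2 - 3*k - 28)/(k + 1)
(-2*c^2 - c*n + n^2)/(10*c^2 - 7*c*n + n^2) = (-c - n)/(5*c - n)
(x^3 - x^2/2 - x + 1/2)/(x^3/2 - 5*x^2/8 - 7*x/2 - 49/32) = 16*(-2*x^3 + x^2 + 2*x - 1)/(-16*x^3 + 20*x^2 + 112*x + 49)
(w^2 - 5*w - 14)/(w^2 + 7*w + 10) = (w - 7)/(w + 5)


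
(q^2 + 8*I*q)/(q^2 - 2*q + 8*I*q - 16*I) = q/(q - 2)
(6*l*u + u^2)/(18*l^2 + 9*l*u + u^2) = u/(3*l + u)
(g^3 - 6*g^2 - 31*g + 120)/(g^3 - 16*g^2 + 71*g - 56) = (g^2 + 2*g - 15)/(g^2 - 8*g + 7)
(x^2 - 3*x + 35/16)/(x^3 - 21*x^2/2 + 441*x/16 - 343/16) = (4*x - 5)/(4*x^2 - 35*x + 49)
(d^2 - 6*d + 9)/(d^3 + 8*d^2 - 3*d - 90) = (d - 3)/(d^2 + 11*d + 30)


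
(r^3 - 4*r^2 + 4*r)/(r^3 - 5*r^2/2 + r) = 2*(r - 2)/(2*r - 1)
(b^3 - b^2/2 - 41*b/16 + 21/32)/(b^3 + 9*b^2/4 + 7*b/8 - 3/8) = (b - 7/4)/(b + 1)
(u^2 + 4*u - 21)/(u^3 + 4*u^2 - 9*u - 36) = (u + 7)/(u^2 + 7*u + 12)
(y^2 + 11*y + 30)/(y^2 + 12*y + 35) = (y + 6)/(y + 7)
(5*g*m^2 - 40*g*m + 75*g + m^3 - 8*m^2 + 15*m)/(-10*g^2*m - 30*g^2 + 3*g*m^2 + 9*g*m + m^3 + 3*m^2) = (-m^2 + 8*m - 15)/(2*g*m + 6*g - m^2 - 3*m)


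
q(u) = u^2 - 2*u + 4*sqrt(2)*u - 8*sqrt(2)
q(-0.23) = -12.10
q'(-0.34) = 2.98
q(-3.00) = -13.28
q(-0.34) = -12.44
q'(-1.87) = -0.08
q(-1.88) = -14.65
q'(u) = 2*u - 2 + 4*sqrt(2)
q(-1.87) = -14.66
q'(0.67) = 5.00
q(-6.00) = 2.75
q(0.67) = -8.41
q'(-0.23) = 3.20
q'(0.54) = 4.74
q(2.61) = 5.04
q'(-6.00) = -8.34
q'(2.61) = 8.88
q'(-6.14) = -8.62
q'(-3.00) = -2.34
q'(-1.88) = -0.10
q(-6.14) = 3.93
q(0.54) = -9.05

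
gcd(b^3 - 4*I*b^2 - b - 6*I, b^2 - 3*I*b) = b - 3*I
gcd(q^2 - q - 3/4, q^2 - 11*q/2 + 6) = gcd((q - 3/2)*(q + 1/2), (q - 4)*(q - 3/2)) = q - 3/2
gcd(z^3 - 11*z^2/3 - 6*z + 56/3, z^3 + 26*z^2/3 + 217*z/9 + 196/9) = z + 7/3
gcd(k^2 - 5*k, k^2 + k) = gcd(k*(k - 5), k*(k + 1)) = k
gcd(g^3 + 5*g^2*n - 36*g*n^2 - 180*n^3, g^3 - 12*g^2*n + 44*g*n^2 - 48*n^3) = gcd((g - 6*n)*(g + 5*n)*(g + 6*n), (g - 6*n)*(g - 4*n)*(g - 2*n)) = g - 6*n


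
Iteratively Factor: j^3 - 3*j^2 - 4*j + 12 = (j + 2)*(j^2 - 5*j + 6) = (j - 2)*(j + 2)*(j - 3)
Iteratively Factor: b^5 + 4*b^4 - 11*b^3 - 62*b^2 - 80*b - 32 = (b + 1)*(b^4 + 3*b^3 - 14*b^2 - 48*b - 32) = (b + 1)^2*(b^3 + 2*b^2 - 16*b - 32) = (b + 1)^2*(b + 2)*(b^2 - 16) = (b - 4)*(b + 1)^2*(b + 2)*(b + 4)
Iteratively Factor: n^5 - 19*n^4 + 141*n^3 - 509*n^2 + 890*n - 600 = (n - 3)*(n^4 - 16*n^3 + 93*n^2 - 230*n + 200) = (n - 3)*(n - 2)*(n^3 - 14*n^2 + 65*n - 100) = (n - 5)*(n - 3)*(n - 2)*(n^2 - 9*n + 20) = (n - 5)^2*(n - 3)*(n - 2)*(n - 4)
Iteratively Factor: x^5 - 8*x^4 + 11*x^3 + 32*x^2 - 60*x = (x - 5)*(x^4 - 3*x^3 - 4*x^2 + 12*x) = (x - 5)*(x + 2)*(x^3 - 5*x^2 + 6*x) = (x - 5)*(x - 3)*(x + 2)*(x^2 - 2*x) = x*(x - 5)*(x - 3)*(x + 2)*(x - 2)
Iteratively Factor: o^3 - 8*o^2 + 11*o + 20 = (o + 1)*(o^2 - 9*o + 20) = (o - 5)*(o + 1)*(o - 4)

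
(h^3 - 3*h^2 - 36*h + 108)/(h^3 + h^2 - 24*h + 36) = (h - 6)/(h - 2)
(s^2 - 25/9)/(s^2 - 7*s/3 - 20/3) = (s - 5/3)/(s - 4)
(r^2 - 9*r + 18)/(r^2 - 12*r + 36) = (r - 3)/(r - 6)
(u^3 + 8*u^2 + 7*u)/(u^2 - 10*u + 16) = u*(u^2 + 8*u + 7)/(u^2 - 10*u + 16)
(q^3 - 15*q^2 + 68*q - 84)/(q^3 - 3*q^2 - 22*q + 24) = (q^2 - 9*q + 14)/(q^2 + 3*q - 4)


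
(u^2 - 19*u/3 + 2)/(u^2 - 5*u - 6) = (u - 1/3)/(u + 1)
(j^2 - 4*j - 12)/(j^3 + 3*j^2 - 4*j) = (j^2 - 4*j - 12)/(j*(j^2 + 3*j - 4))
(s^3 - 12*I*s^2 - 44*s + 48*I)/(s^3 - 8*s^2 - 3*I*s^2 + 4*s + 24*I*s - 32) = (s^2 - 8*I*s - 12)/(s^2 + s*(-8 + I) - 8*I)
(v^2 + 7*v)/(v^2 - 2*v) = (v + 7)/(v - 2)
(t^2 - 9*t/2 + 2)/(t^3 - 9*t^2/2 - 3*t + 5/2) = (t - 4)/(t^2 - 4*t - 5)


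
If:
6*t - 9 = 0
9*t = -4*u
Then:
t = 3/2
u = -27/8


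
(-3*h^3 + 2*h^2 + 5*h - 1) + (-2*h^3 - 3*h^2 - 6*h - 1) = -5*h^3 - h^2 - h - 2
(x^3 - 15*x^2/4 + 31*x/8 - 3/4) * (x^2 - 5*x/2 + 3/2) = x^5 - 25*x^4/4 + 59*x^3/4 - 257*x^2/16 + 123*x/16 - 9/8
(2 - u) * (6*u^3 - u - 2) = -6*u^4 + 12*u^3 + u^2 - 4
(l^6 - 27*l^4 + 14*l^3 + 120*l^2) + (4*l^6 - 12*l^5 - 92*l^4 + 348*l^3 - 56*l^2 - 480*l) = 5*l^6 - 12*l^5 - 119*l^4 + 362*l^3 + 64*l^2 - 480*l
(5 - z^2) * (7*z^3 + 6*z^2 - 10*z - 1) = -7*z^5 - 6*z^4 + 45*z^3 + 31*z^2 - 50*z - 5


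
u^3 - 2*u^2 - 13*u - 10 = (u - 5)*(u + 1)*(u + 2)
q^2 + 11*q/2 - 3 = (q - 1/2)*(q + 6)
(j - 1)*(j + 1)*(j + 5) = j^3 + 5*j^2 - j - 5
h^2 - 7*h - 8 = (h - 8)*(h + 1)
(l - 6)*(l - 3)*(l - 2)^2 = l^4 - 13*l^3 + 58*l^2 - 108*l + 72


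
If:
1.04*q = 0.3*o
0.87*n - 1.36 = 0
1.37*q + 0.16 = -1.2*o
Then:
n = 1.56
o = -0.10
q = -0.03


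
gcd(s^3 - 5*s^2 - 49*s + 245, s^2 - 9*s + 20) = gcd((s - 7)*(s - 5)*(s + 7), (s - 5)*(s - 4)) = s - 5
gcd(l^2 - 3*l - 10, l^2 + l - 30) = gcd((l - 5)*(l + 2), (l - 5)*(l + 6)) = l - 5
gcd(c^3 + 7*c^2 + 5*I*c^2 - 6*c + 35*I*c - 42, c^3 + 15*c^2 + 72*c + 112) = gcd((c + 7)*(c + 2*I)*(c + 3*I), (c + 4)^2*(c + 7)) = c + 7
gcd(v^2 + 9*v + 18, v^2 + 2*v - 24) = v + 6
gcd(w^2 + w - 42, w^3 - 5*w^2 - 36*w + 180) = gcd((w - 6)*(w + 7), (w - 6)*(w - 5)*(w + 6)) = w - 6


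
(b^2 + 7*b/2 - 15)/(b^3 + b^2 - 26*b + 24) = (b - 5/2)/(b^2 - 5*b + 4)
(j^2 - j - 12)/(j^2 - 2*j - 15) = (j - 4)/(j - 5)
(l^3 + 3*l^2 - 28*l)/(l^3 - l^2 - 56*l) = (l - 4)/(l - 8)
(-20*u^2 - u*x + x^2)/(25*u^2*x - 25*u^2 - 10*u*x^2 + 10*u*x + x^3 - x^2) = (4*u + x)/(-5*u*x + 5*u + x^2 - x)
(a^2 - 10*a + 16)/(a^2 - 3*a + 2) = (a - 8)/(a - 1)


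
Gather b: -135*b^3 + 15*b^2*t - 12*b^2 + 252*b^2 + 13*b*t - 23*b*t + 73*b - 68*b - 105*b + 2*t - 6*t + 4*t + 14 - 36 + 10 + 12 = -135*b^3 + b^2*(15*t + 240) + b*(-10*t - 100)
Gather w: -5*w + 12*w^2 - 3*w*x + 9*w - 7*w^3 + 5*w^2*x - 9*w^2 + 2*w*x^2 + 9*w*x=-7*w^3 + w^2*(5*x + 3) + w*(2*x^2 + 6*x + 4)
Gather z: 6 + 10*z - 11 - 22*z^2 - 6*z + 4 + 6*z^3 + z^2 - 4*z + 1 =6*z^3 - 21*z^2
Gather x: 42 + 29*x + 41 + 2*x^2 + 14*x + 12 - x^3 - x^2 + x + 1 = -x^3 + x^2 + 44*x + 96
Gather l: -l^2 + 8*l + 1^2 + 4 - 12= -l^2 + 8*l - 7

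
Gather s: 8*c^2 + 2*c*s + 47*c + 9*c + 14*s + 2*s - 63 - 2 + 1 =8*c^2 + 56*c + s*(2*c + 16) - 64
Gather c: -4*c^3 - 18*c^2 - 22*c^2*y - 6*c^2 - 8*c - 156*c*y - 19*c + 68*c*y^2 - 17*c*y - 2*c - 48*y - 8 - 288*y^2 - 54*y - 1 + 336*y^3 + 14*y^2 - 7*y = -4*c^3 + c^2*(-22*y - 24) + c*(68*y^2 - 173*y - 29) + 336*y^3 - 274*y^2 - 109*y - 9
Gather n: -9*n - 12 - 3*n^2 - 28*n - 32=-3*n^2 - 37*n - 44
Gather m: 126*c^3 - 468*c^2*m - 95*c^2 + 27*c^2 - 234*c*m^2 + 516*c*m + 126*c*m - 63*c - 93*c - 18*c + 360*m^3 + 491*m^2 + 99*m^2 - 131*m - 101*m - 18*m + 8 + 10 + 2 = 126*c^3 - 68*c^2 - 174*c + 360*m^3 + m^2*(590 - 234*c) + m*(-468*c^2 + 642*c - 250) + 20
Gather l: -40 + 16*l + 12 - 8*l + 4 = 8*l - 24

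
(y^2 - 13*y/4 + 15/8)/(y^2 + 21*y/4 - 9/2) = (y - 5/2)/(y + 6)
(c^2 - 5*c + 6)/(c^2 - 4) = (c - 3)/(c + 2)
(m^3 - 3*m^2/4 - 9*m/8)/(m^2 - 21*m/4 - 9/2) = m*(2*m - 3)/(2*(m - 6))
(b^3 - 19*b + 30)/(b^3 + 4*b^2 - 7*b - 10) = (b - 3)/(b + 1)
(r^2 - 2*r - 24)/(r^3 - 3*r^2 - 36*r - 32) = (r - 6)/(r^2 - 7*r - 8)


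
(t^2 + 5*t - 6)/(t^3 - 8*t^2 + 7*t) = (t + 6)/(t*(t - 7))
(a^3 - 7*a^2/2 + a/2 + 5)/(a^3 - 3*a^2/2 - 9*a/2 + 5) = (a^2 - a - 2)/(a^2 + a - 2)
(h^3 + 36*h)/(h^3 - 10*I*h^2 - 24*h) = (h + 6*I)/(h - 4*I)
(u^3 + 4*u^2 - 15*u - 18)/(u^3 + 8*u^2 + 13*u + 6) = (u - 3)/(u + 1)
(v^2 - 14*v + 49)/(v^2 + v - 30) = (v^2 - 14*v + 49)/(v^2 + v - 30)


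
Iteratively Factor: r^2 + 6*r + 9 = (r + 3)*(r + 3)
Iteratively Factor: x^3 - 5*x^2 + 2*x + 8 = (x - 2)*(x^2 - 3*x - 4) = (x - 2)*(x + 1)*(x - 4)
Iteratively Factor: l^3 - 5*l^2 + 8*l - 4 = (l - 1)*(l^2 - 4*l + 4) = (l - 2)*(l - 1)*(l - 2)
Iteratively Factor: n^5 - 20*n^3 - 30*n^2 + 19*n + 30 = (n + 3)*(n^4 - 3*n^3 - 11*n^2 + 3*n + 10) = (n - 1)*(n + 3)*(n^3 - 2*n^2 - 13*n - 10) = (n - 1)*(n + 1)*(n + 3)*(n^2 - 3*n - 10) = (n - 5)*(n - 1)*(n + 1)*(n + 3)*(n + 2)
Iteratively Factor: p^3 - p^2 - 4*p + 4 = (p - 1)*(p^2 - 4) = (p - 2)*(p - 1)*(p + 2)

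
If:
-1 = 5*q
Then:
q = -1/5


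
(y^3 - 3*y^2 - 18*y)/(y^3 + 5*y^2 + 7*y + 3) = y*(y - 6)/(y^2 + 2*y + 1)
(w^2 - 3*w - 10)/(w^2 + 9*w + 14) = (w - 5)/(w + 7)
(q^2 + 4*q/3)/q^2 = (q + 4/3)/q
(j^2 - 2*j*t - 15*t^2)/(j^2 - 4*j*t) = (j^2 - 2*j*t - 15*t^2)/(j*(j - 4*t))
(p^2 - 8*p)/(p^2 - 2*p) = (p - 8)/(p - 2)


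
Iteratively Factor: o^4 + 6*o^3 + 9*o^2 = (o + 3)*(o^3 + 3*o^2) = (o + 3)^2*(o^2) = o*(o + 3)^2*(o)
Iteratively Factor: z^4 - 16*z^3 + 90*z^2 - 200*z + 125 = (z - 5)*(z^3 - 11*z^2 + 35*z - 25) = (z - 5)^2*(z^2 - 6*z + 5) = (z - 5)^2*(z - 1)*(z - 5)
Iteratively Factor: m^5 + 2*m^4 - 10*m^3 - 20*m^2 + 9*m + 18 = (m + 1)*(m^4 + m^3 - 11*m^2 - 9*m + 18) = (m - 3)*(m + 1)*(m^3 + 4*m^2 + m - 6) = (m - 3)*(m + 1)*(m + 2)*(m^2 + 2*m - 3) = (m - 3)*(m - 1)*(m + 1)*(m + 2)*(m + 3)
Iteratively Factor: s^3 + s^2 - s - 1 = (s + 1)*(s^2 - 1) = (s + 1)^2*(s - 1)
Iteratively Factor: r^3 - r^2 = (r)*(r^2 - r) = r^2*(r - 1)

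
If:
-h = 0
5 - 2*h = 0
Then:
No Solution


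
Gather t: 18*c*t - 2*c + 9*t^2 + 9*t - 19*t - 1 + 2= -2*c + 9*t^2 + t*(18*c - 10) + 1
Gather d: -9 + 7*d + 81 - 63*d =72 - 56*d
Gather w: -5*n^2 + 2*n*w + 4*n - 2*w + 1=-5*n^2 + 4*n + w*(2*n - 2) + 1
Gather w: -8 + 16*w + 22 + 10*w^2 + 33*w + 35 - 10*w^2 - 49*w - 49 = 0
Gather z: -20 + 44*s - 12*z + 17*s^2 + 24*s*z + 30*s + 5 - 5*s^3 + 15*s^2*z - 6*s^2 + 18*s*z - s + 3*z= -5*s^3 + 11*s^2 + 73*s + z*(15*s^2 + 42*s - 9) - 15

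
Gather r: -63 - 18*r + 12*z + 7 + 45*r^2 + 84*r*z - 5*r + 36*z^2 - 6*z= 45*r^2 + r*(84*z - 23) + 36*z^2 + 6*z - 56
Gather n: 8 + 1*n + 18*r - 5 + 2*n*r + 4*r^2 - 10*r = n*(2*r + 1) + 4*r^2 + 8*r + 3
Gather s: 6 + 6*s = 6*s + 6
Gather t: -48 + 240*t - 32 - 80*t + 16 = 160*t - 64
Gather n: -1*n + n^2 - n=n^2 - 2*n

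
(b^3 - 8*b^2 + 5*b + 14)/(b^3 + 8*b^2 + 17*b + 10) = (b^2 - 9*b + 14)/(b^2 + 7*b + 10)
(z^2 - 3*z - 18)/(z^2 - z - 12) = (z - 6)/(z - 4)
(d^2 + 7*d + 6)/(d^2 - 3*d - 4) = (d + 6)/(d - 4)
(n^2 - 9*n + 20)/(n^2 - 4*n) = (n - 5)/n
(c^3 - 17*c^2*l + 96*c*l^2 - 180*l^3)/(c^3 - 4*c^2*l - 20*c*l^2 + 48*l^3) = (c^2 - 11*c*l + 30*l^2)/(c^2 + 2*c*l - 8*l^2)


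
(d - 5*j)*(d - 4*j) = d^2 - 9*d*j + 20*j^2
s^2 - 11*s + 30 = (s - 6)*(s - 5)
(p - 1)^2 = p^2 - 2*p + 1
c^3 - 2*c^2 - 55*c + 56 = (c - 8)*(c - 1)*(c + 7)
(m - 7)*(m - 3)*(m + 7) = m^3 - 3*m^2 - 49*m + 147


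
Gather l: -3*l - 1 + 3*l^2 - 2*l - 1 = 3*l^2 - 5*l - 2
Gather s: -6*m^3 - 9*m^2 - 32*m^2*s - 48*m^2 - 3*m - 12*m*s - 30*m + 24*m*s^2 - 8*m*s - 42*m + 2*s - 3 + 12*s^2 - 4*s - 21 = -6*m^3 - 57*m^2 - 75*m + s^2*(24*m + 12) + s*(-32*m^2 - 20*m - 2) - 24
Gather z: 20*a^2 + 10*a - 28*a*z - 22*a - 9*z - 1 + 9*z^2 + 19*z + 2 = 20*a^2 - 12*a + 9*z^2 + z*(10 - 28*a) + 1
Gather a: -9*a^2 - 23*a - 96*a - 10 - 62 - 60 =-9*a^2 - 119*a - 132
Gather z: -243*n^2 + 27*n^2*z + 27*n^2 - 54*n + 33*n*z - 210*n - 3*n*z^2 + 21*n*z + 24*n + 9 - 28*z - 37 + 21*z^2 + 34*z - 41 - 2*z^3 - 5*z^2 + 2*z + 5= -216*n^2 - 240*n - 2*z^3 + z^2*(16 - 3*n) + z*(27*n^2 + 54*n + 8) - 64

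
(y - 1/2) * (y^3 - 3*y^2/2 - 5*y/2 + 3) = y^4 - 2*y^3 - 7*y^2/4 + 17*y/4 - 3/2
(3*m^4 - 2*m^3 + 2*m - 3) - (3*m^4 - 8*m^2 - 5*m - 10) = -2*m^3 + 8*m^2 + 7*m + 7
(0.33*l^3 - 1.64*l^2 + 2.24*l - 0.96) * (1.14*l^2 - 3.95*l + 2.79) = 0.3762*l^5 - 3.1731*l^4 + 9.9523*l^3 - 14.518*l^2 + 10.0416*l - 2.6784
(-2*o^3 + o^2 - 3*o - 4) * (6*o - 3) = -12*o^4 + 12*o^3 - 21*o^2 - 15*o + 12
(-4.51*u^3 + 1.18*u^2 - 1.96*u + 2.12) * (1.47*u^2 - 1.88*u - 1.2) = -6.6297*u^5 + 10.2134*u^4 + 0.3124*u^3 + 5.3852*u^2 - 1.6336*u - 2.544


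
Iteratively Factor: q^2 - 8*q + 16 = (q - 4)*(q - 4)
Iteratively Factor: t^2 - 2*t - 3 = (t - 3)*(t + 1)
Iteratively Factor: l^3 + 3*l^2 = (l)*(l^2 + 3*l) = l^2*(l + 3)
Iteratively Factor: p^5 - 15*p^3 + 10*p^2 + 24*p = (p + 1)*(p^4 - p^3 - 14*p^2 + 24*p) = (p - 2)*(p + 1)*(p^3 + p^2 - 12*p) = (p - 3)*(p - 2)*(p + 1)*(p^2 + 4*p) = p*(p - 3)*(p - 2)*(p + 1)*(p + 4)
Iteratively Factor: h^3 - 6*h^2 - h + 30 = (h - 3)*(h^2 - 3*h - 10) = (h - 5)*(h - 3)*(h + 2)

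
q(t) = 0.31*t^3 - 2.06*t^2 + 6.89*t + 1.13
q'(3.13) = 3.11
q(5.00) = 22.83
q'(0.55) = 4.91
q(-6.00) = -181.33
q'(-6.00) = 65.09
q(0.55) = 4.35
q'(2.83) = 2.68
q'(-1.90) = 18.08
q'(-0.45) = 8.93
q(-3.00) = -46.45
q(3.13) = 12.02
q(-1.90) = -21.52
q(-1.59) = -16.28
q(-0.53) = -3.15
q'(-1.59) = 15.79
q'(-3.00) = 27.62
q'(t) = 0.93*t^2 - 4.12*t + 6.89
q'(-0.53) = 9.33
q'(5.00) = 9.54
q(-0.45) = -2.42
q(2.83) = 11.16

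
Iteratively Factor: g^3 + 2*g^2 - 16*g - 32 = (g - 4)*(g^2 + 6*g + 8) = (g - 4)*(g + 4)*(g + 2)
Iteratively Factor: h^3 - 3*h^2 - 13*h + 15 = (h - 1)*(h^2 - 2*h - 15) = (h - 1)*(h + 3)*(h - 5)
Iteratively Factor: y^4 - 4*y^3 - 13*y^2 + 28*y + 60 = (y - 3)*(y^3 - y^2 - 16*y - 20) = (y - 5)*(y - 3)*(y^2 + 4*y + 4) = (y - 5)*(y - 3)*(y + 2)*(y + 2)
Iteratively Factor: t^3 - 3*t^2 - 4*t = (t - 4)*(t^2 + t) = (t - 4)*(t + 1)*(t)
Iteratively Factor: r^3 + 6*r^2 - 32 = (r + 4)*(r^2 + 2*r - 8) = (r - 2)*(r + 4)*(r + 4)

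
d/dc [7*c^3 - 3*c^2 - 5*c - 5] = 21*c^2 - 6*c - 5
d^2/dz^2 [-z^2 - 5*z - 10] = -2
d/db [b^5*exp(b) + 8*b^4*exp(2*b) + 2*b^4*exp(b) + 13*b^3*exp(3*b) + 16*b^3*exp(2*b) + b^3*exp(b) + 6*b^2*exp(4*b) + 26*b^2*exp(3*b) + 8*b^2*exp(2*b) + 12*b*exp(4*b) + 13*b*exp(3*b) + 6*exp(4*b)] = (b^5 + 16*b^4*exp(b) + 7*b^4 + 39*b^3*exp(2*b) + 64*b^3*exp(b) + 9*b^3 + 24*b^2*exp(3*b) + 117*b^2*exp(2*b) + 64*b^2*exp(b) + 3*b^2 + 60*b*exp(3*b) + 91*b*exp(2*b) + 16*b*exp(b) + 36*exp(3*b) + 13*exp(2*b))*exp(b)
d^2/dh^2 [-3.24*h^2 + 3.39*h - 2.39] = -6.48000000000000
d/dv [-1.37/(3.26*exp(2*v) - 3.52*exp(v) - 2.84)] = (8.9324*exp(v) - 4.8224)*exp(v)/(-3.26*exp(2*v) + 3.52*exp(v) + 2.84)^2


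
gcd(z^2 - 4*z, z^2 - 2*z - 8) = z - 4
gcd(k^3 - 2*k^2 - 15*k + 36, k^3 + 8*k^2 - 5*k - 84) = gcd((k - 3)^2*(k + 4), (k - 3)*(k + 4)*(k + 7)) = k^2 + k - 12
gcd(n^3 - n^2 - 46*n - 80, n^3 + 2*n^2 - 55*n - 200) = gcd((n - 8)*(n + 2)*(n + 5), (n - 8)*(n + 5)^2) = n^2 - 3*n - 40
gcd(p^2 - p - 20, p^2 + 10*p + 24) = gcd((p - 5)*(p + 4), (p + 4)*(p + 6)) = p + 4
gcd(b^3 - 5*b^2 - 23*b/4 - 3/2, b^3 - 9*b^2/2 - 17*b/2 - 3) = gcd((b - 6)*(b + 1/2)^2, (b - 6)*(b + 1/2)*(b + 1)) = b^2 - 11*b/2 - 3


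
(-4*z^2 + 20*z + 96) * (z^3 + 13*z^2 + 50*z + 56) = -4*z^5 - 32*z^4 + 156*z^3 + 2024*z^2 + 5920*z + 5376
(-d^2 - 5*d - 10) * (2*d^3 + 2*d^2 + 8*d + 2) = -2*d^5 - 12*d^4 - 38*d^3 - 62*d^2 - 90*d - 20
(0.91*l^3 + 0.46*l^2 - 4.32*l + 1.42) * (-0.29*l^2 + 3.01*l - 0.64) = -0.2639*l^5 + 2.6057*l^4 + 2.055*l^3 - 13.7094*l^2 + 7.039*l - 0.9088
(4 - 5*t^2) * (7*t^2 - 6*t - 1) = -35*t^4 + 30*t^3 + 33*t^2 - 24*t - 4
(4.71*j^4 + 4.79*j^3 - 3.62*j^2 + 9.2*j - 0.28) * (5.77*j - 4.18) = 27.1767*j^5 + 7.9505*j^4 - 40.9096*j^3 + 68.2156*j^2 - 40.0716*j + 1.1704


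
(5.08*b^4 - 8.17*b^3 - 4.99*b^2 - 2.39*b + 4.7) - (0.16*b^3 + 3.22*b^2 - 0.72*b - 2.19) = 5.08*b^4 - 8.33*b^3 - 8.21*b^2 - 1.67*b + 6.89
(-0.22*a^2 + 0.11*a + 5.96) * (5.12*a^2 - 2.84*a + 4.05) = -1.1264*a^4 + 1.188*a^3 + 29.3118*a^2 - 16.4809*a + 24.138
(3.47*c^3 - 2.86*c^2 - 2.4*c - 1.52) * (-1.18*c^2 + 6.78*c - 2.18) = -4.0946*c^5 + 26.9014*c^4 - 24.1234*c^3 - 8.2436*c^2 - 5.0736*c + 3.3136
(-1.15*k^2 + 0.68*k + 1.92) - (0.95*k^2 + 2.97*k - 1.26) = -2.1*k^2 - 2.29*k + 3.18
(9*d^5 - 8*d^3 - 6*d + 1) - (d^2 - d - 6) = 9*d^5 - 8*d^3 - d^2 - 5*d + 7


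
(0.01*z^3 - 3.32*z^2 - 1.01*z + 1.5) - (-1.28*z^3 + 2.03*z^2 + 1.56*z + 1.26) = 1.29*z^3 - 5.35*z^2 - 2.57*z + 0.24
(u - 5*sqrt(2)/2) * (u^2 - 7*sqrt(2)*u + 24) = u^3 - 19*sqrt(2)*u^2/2 + 59*u - 60*sqrt(2)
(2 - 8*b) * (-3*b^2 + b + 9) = 24*b^3 - 14*b^2 - 70*b + 18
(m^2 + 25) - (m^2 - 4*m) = 4*m + 25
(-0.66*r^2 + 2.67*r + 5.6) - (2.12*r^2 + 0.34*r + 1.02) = -2.78*r^2 + 2.33*r + 4.58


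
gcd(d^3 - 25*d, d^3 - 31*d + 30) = d - 5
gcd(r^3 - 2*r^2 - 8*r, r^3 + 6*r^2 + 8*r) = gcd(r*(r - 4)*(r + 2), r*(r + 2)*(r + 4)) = r^2 + 2*r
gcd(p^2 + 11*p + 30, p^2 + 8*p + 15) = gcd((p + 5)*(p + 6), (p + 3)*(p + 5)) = p + 5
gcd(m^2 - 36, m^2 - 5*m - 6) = m - 6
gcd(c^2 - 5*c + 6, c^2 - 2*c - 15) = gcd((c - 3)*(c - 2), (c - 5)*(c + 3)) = 1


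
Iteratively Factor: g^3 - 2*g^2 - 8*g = (g + 2)*(g^2 - 4*g) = g*(g + 2)*(g - 4)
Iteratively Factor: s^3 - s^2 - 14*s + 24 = (s + 4)*(s^2 - 5*s + 6) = (s - 2)*(s + 4)*(s - 3)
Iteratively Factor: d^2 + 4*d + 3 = (d + 3)*(d + 1)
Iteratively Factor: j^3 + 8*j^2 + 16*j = (j + 4)*(j^2 + 4*j) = j*(j + 4)*(j + 4)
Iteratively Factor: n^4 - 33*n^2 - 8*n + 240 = (n + 4)*(n^3 - 4*n^2 - 17*n + 60) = (n + 4)^2*(n^2 - 8*n + 15) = (n - 3)*(n + 4)^2*(n - 5)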